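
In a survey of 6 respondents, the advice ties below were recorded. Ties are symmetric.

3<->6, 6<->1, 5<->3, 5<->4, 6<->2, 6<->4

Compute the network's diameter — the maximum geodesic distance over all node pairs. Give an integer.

Eccentricity of each node (its greatest distance to any other): 1:3, 2:3, 3:2, 4:2, 5:3, 6:2.
The maximum eccentricity is 3, realized for instance by the pair 1–5 via 1 – 6 – 3 – 5. So the diameter is 3.

3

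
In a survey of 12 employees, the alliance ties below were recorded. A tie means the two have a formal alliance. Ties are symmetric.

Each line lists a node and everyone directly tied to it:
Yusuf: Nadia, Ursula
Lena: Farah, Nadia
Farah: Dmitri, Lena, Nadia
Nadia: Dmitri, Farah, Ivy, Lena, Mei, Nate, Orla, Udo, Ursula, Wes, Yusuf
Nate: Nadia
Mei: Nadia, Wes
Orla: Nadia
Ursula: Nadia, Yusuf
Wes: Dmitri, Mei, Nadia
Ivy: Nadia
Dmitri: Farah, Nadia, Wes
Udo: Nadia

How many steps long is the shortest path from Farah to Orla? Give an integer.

One shortest route is Farah – Nadia – Orla, which uses 2 edges, and Farah and Orla are not directly tied, so nothing shorter exists. So d(Farah,Orla) = 2.

2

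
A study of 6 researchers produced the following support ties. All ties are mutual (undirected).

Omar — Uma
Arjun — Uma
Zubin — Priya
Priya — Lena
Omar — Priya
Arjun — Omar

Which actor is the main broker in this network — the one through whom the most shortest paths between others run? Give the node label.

Priya

Unnormalized betweenness of each node: Arjun:0, Lena:0, Omar:6, Priya:7, Uma:0, Zubin:0.
Priya has the largest value, 7, making it the main broker — the node through which the most shortest paths run.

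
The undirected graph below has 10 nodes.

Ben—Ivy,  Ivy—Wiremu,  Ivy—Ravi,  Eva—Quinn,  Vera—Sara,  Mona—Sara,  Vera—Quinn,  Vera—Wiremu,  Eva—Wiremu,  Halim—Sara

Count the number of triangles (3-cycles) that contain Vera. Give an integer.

0

Vera's neighbors are Quinn, Sara, and Wiremu, but none of them are tied to each other, so no triangle contains Vera.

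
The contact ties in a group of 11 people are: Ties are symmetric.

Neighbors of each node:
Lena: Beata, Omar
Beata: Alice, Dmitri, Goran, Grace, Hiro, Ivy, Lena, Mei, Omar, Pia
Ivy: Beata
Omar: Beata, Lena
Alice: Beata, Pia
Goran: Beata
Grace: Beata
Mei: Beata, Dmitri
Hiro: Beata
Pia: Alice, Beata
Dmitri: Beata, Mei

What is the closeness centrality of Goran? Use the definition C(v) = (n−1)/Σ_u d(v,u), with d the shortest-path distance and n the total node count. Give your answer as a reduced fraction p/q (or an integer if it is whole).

10/19

Distances from Goran: Alice:2, Beata:1, Dmitri:2, Grace:2, Hiro:2, Ivy:2, Lena:2, Mei:2, Omar:2, Pia:2. Sum = 19.
n = 11, so closeness = 10/19.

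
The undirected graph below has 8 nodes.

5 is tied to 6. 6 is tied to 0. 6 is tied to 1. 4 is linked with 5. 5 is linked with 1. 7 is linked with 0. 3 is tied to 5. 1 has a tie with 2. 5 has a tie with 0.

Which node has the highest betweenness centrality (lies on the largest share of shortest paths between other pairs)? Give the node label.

Unnormalized betweenness of each node: 0:6, 1:6, 2:0, 3:0, 4:0, 5:13, 6:2, 7:0.
5 has the largest value, 13, making it the main broker — the node through which the most shortest paths run.

5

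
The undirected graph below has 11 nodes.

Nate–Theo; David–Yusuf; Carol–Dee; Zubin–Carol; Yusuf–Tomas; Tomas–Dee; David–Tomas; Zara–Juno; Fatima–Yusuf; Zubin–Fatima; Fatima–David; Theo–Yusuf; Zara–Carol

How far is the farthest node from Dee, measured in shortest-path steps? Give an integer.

4

Distances from Dee: Carol:1, David:2, Fatima:3, Juno:3, Nate:4, Theo:3, Tomas:1, Yusuf:2, Zara:2, Zubin:2.
The largest is 4 (to Nate), so the eccentricity of Dee is 4.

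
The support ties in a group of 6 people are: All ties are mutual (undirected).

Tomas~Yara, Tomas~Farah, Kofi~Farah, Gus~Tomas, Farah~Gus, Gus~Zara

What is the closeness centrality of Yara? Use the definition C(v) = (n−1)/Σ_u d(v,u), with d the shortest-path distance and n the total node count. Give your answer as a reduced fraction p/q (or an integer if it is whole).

5/11

Distances from Yara: Farah:2, Gus:2, Kofi:3, Tomas:1, Zara:3. Sum = 11.
n = 6, so closeness = 5/11.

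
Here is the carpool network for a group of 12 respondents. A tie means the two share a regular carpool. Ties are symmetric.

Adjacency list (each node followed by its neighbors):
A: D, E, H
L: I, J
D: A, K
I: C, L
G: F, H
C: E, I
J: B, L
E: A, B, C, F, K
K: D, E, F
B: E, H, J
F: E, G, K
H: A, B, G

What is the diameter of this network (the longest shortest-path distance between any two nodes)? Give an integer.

Eccentricity of each node (its greatest distance to any other): A:4, B:3, C:3, D:5, E:3, F:4, G:4, H:4, I:4, J:4, K:4, L:5.
The maximum eccentricity is 5, realized for instance by the pair L–D via L – J – B – E – K – D. So the diameter is 5.

5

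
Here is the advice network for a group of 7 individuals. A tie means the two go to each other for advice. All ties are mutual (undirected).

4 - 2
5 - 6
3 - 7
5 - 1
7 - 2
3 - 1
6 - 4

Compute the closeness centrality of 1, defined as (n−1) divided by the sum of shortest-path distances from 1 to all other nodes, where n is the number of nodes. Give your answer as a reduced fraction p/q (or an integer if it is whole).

Distances from 1: 2:3, 3:1, 4:3, 5:1, 6:2, 7:2. Sum = 12.
n = 7, so closeness = 6/12 = 1/2.

1/2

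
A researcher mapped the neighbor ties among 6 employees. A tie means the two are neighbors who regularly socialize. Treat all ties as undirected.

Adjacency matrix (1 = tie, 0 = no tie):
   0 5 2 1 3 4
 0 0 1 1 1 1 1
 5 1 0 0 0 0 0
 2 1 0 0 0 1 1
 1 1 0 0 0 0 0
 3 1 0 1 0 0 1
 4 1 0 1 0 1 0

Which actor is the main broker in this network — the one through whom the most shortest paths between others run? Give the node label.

Unnormalized betweenness of each node: 0:7, 1:0, 2:0, 3:0, 4:0, 5:0.
0 has the largest value, 7, making it the main broker — the node through which the most shortest paths run.

0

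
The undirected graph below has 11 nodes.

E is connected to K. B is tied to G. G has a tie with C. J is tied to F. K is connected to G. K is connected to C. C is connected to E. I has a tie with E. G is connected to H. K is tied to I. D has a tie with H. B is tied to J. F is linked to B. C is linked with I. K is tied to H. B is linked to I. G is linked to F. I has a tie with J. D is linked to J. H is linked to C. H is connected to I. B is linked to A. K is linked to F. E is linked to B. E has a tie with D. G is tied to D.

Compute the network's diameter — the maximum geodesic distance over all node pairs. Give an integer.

Eccentricity of each node (its greatest distance to any other): A:3, B:2, C:3, D:3, E:2, F:2, G:2, H:3, I:2, J:2, K:3.
The maximum eccentricity is 3, realized for instance by the pair D–A via D – E – B – A. So the diameter is 3.

3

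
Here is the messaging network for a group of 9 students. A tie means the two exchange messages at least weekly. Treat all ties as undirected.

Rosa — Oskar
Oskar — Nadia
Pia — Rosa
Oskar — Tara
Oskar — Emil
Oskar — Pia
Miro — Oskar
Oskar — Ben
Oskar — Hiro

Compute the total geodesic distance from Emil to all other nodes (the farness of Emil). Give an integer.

15

Distances from Emil: Ben:2, Hiro:2, Miro:2, Nadia:2, Oskar:1, Pia:2, Rosa:2, Tara:2.
Sum = 2 + 2 + 2 + 2 + 1 + 2 + 2 + 2 = 15.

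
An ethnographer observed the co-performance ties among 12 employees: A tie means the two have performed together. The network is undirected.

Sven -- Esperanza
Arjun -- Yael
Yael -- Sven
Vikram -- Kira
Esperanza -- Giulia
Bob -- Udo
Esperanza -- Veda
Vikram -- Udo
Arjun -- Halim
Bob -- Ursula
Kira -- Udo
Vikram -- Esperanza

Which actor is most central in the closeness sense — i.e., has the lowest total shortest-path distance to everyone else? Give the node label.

Esperanza

Farness (sum of distances to all others) for each node — Arjun:42, Bob:39, Esperanza:24, Giulia:34, Halim:52, Kira:33, Sven:28, Udo:31, Ursula:49, Veda:34, Vikram:26, Yael:34.
The smallest farness is 24, for Esperanza, so Esperanza has the highest closeness.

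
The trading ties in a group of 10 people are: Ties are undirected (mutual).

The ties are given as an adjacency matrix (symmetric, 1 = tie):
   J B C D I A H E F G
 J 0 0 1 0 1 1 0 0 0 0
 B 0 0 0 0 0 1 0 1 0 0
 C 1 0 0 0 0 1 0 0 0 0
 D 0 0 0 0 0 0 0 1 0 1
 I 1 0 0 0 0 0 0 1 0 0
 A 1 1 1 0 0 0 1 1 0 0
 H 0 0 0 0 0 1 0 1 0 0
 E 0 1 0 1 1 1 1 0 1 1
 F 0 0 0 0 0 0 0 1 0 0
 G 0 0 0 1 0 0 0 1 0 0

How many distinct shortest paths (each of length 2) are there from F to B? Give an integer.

The shortest distance is 2, and the only length-2 path is F–E–B. So there is exactly 1 shortest path.

1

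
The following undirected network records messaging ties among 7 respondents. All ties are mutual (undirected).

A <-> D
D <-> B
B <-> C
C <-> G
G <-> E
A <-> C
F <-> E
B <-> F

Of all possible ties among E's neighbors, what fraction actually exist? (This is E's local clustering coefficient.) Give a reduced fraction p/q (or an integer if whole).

0

E's neighbors: F and G (k = 2).
Possible neighbor pairs: C(2,2) = 1. Edges among them: none → e = 0.
Clustering(E) = 0/1.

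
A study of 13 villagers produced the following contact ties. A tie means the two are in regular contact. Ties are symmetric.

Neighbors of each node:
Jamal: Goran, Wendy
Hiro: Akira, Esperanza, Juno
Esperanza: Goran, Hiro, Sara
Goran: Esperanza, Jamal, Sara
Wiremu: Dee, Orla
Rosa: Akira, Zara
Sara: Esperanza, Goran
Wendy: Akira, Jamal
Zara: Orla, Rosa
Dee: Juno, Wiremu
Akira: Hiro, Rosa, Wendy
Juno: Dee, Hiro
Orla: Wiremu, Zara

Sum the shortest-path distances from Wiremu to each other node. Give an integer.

Distances from Wiremu: Akira:4, Dee:1, Esperanza:4, Goran:5, Hiro:3, Jamal:6, Juno:2, Orla:1, Rosa:3, Sara:5, Wendy:5, Zara:2.
Sum = 4 + 1 + 4 + 5 + 3 + 6 + 2 + 1 + 3 + 5 + 5 + 2 = 41.

41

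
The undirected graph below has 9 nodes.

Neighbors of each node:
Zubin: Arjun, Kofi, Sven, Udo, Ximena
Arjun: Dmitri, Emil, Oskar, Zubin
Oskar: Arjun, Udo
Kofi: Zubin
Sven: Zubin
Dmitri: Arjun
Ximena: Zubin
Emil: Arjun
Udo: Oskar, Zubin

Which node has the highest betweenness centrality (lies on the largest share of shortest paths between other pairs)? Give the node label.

Zubin

Unnormalized betweenness of each node: Arjun:15, Dmitri:0, Emil:0, Kofi:0, Oskar:3/2, Sven:0, Udo:2, Ximena:0, Zubin:39/2.
Zubin has the largest value, 39/2, making it the main broker — the node through which the most shortest paths run.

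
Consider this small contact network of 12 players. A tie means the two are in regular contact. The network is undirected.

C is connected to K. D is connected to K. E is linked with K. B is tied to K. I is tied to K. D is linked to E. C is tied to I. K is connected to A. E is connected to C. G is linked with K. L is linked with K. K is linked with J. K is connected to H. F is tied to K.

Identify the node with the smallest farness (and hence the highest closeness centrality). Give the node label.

Farness (sum of distances to all others) for each node — A:21, B:21, C:19, D:20, E:19, F:21, G:21, H:21, I:20, J:21, K:11, L:21.
The smallest farness is 11, for K, so K has the highest closeness.

K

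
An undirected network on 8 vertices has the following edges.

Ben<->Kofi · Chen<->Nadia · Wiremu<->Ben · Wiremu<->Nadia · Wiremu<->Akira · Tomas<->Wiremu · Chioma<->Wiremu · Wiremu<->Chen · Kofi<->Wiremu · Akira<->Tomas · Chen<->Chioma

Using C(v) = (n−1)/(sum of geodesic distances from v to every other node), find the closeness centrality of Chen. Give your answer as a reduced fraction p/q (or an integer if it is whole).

7/11

Distances from Chen: Akira:2, Ben:2, Chioma:1, Kofi:2, Nadia:1, Tomas:2, Wiremu:1. Sum = 11.
n = 8, so closeness = 7/11.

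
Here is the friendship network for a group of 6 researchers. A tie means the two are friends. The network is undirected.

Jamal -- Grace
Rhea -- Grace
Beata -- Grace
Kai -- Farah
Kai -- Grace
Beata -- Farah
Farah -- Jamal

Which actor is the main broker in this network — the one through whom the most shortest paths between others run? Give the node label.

Grace

Unnormalized betweenness of each node: Beata:2/3, Farah:3/2, Grace:11/2, Jamal:2/3, Kai:2/3, Rhea:0.
Grace has the largest value, 11/2, making it the main broker — the node through which the most shortest paths run.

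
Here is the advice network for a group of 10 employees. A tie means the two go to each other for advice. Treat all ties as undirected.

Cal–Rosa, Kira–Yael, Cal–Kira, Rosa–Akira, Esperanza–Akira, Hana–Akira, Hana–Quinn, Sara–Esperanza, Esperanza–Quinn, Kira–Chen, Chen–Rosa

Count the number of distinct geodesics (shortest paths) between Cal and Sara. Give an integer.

The shortest distance is 4, and the only length-4 path is Cal–Rosa–Akira–Esperanza–Sara. So there is exactly 1 shortest path.

1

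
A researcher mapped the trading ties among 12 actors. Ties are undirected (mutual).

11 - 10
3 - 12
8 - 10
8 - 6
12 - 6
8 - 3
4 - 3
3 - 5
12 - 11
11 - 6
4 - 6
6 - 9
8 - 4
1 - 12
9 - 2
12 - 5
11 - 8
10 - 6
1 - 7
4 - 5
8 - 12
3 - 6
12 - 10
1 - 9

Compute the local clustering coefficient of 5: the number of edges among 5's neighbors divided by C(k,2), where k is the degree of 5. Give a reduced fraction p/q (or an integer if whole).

2/3

5's neighbors: 3, 4, and 12 (k = 3).
Possible neighbor pairs: C(3,2) = 3. Edges among them: 3–4, 3–12 → e = 2.
Clustering(5) = 2/3.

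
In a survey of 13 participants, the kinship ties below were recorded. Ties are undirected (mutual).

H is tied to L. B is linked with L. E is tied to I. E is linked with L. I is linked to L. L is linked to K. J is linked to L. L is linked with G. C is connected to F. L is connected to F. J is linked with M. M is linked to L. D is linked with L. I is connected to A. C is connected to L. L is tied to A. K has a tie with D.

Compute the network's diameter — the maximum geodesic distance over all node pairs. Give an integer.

Eccentricity of each node (its greatest distance to any other): A:2, B:2, C:2, D:2, E:2, F:2, G:2, H:2, I:2, J:2, K:2, L:1, M:2.
The maximum eccentricity is 2, realized for instance by the pair I–K via I – L – K. So the diameter is 2.

2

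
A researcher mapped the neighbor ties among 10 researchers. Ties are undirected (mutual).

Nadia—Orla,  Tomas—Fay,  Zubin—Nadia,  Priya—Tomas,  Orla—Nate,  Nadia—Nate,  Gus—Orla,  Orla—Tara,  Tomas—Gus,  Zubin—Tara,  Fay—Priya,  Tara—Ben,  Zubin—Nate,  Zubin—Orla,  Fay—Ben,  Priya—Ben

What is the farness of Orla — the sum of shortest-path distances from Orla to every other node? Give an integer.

Distances from Orla: Ben:2, Fay:3, Gus:1, Nadia:1, Nate:1, Priya:3, Tara:1, Tomas:2, Zubin:1.
Sum = 2 + 3 + 1 + 1 + 1 + 3 + 1 + 2 + 1 = 15.

15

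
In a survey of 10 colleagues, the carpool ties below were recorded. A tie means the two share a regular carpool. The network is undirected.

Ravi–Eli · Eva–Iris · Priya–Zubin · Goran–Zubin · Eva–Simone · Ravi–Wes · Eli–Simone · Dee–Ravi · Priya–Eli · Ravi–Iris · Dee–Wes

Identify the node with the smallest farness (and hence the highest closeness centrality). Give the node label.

Farness (sum of distances to all others) for each node — Dee:24, Eli:16, Eva:24, Goran:34, Iris:22, Priya:20, Ravi:17, Simone:21, Wes:24, Zubin:26.
The smallest farness is 16, for Eli, so Eli has the highest closeness.

Eli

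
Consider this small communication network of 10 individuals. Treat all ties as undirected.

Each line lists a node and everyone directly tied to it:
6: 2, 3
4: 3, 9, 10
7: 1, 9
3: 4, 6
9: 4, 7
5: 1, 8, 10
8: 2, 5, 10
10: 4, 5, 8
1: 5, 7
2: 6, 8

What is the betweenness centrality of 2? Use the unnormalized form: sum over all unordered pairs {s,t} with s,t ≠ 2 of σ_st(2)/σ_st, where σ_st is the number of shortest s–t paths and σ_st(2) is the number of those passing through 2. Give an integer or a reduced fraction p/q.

Pairs whose geodesics pass through 2 — 1–6: 1; 5–6: 1; 10–6: 1/2; 8–6: 1; 8–3: 1/2.
All other pairs contribute 0.
Summing the contributions gives betweenness(2) = 4.

4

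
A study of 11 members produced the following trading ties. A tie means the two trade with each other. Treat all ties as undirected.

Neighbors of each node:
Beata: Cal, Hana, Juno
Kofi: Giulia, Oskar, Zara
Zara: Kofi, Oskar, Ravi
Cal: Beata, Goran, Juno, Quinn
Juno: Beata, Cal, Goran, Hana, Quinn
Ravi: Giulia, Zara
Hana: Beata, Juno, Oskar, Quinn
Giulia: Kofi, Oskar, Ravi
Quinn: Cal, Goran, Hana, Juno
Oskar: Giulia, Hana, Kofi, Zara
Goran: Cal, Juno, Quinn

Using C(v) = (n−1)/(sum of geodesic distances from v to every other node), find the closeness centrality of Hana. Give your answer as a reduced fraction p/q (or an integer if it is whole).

Distances from Hana: Beata:1, Cal:2, Giulia:2, Goran:2, Juno:1, Kofi:2, Oskar:1, Quinn:1, Ravi:3, Zara:2. Sum = 17.
n = 11, so closeness = 10/17.

10/17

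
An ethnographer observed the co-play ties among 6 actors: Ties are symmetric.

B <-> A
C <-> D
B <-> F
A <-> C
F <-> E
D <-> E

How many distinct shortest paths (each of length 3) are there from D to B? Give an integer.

The shortest distance is 3. The length-3 paths are: D–E–F–B; D–C–A–B.
That gives 2 distinct shortest paths.

2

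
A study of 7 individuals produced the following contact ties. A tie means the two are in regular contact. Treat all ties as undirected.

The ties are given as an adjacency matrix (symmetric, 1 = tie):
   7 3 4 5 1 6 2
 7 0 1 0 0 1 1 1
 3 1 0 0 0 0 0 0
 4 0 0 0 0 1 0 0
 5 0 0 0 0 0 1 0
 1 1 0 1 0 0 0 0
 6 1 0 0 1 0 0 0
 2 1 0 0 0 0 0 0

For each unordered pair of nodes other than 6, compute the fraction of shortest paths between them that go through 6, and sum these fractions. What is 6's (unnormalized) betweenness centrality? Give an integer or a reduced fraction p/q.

5

Pairs whose geodesics pass through 6 — 7–5: 1; 3–5: 1; 4–5: 1; 5–1: 1; 5–2: 1.
All other pairs contribute 0.
Summing the contributions gives betweenness(6) = 5.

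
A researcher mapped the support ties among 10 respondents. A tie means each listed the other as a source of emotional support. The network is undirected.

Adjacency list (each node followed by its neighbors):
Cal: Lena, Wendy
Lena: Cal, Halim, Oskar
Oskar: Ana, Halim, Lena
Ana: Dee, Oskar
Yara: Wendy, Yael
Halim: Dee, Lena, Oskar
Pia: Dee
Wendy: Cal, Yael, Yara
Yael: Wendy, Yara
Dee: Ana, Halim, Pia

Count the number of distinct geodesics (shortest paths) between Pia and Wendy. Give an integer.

1

The shortest distance is 5, and the only length-5 path is Pia–Dee–Halim–Lena–Cal–Wendy. So there is exactly 1 shortest path.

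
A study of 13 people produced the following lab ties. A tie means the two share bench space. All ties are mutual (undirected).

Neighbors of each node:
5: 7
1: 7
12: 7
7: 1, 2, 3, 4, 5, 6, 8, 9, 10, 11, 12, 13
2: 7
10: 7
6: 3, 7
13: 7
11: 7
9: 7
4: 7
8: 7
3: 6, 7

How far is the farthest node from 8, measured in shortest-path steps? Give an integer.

Distances from 8: 1:2, 2:2, 3:2, 4:2, 5:2, 6:2, 7:1, 9:2, 10:2, 11:2, 12:2, 13:2.
The largest is 2 (to 6, 9, 12, 4, 3, 11, 2, 10, 1, 13, and 5), so the eccentricity of 8 is 2.

2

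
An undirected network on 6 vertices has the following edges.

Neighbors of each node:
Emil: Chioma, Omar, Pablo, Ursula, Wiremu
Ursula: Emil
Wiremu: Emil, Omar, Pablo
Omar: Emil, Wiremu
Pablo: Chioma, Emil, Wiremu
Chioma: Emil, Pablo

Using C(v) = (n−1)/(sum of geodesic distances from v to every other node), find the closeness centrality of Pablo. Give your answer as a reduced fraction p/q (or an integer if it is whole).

5/7

Distances from Pablo: Chioma:1, Emil:1, Omar:2, Ursula:2, Wiremu:1. Sum = 7.
n = 6, so closeness = 5/7.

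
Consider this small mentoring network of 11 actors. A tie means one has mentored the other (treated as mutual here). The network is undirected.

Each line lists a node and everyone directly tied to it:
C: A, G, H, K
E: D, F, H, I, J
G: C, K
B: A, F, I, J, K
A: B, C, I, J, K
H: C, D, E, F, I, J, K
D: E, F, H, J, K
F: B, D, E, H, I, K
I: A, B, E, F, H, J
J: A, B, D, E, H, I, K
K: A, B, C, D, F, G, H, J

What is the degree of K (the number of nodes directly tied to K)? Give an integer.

8

K is directly tied to A, B, C, D, F, G, H, and J. That is 8 neighbors, so the degree of K is 8.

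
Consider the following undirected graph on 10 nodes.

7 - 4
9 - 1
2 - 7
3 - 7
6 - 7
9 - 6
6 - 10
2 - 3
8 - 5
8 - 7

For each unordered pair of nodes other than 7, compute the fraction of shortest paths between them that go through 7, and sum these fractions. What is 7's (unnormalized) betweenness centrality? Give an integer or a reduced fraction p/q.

28

Pairs whose geodesics pass through 7 — 9–5: 1; 9–3: 1; 9–4: 1; 9–8: 1; 9–2: 1; 5–10: 1; 5–1: 1; 5–3: 1; 5–4: 1; 5–6: 1; 5–2: 1; 10–3: 1; 10–4: 1; 10–8: 1 … (+14 more pairs).
All other pairs contribute 0.
Summing the contributions gives betweenness(7) = 28.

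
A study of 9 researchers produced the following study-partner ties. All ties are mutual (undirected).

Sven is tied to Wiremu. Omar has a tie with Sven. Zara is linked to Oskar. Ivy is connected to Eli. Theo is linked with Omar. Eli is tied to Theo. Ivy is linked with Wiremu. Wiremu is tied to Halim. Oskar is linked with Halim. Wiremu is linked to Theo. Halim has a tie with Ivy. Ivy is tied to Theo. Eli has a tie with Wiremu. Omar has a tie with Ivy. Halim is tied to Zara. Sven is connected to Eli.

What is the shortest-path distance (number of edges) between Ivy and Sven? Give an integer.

2

One shortest route is Ivy – Wiremu – Sven, which uses 2 edges, and Ivy and Sven are not directly tied, so nothing shorter exists. So d(Ivy,Sven) = 2.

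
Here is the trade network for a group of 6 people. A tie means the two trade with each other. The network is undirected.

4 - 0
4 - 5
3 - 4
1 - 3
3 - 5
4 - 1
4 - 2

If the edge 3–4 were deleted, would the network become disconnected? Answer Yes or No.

Even without that edge, 3 still reaches 4 via 3 – 1 – 4, so the network stays connected. Not a bridge.

No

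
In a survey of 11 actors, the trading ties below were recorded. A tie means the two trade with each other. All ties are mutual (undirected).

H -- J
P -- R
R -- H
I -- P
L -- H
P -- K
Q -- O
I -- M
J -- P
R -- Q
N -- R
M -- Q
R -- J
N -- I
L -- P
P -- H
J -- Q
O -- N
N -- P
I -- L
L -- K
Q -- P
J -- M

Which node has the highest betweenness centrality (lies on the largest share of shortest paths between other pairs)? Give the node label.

P

Unnormalized betweenness of each node: H:1, I:11/3, J:157/60, K:0, L:7/4, M:1, N:61/15, O:1/3, P:839/60, Q:331/60, R:31/15.
P has the largest value, 839/60, making it the main broker — the node through which the most shortest paths run.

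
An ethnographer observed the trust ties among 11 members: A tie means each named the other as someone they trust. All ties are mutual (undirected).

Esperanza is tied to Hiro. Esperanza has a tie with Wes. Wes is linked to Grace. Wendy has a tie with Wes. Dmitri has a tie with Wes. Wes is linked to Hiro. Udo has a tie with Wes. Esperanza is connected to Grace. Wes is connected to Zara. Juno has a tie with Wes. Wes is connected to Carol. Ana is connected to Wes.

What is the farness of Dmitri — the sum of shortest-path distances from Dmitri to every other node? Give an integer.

Distances from Dmitri: Ana:2, Carol:2, Esperanza:2, Grace:2, Hiro:2, Juno:2, Udo:2, Wendy:2, Wes:1, Zara:2.
Sum = 2 + 2 + 2 + 2 + 2 + 2 + 2 + 2 + 1 + 2 = 19.

19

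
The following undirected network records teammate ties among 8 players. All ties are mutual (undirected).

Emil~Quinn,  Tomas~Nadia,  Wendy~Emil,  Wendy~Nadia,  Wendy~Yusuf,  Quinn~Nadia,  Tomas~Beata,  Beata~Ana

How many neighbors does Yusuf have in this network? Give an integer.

1

Yusuf is directly tied to Wendy. That is 1 neighbor, so the degree of Yusuf is 1.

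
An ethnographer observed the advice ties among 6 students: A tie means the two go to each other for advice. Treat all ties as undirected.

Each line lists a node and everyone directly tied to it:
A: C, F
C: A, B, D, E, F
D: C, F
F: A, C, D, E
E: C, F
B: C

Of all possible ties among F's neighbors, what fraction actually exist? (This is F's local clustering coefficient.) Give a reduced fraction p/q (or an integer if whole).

F's neighbors: A, C, D, and E (k = 4).
Possible neighbor pairs: C(4,2) = 6. Edges among them: A–C, C–D, C–E → e = 3.
Clustering(F) = 3/6 = 1/2.

1/2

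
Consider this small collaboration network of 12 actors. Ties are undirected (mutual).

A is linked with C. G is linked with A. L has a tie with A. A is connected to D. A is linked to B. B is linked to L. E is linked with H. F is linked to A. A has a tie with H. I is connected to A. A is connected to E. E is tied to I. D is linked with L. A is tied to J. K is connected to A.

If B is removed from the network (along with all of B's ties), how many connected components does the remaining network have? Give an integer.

1

B's neighbors (A and L) remain reachable from one another through other ties, so the rest of the network stays in one piece.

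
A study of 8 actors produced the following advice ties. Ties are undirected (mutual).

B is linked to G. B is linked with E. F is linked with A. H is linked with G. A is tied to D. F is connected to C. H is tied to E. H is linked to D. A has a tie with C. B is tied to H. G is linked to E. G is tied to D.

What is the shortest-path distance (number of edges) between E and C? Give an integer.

One shortest route is E – G – D – A – C, which uses 4 edges, and at distance 3 from E we only reach {A}, which does not include C. So d(E,C) = 4.

4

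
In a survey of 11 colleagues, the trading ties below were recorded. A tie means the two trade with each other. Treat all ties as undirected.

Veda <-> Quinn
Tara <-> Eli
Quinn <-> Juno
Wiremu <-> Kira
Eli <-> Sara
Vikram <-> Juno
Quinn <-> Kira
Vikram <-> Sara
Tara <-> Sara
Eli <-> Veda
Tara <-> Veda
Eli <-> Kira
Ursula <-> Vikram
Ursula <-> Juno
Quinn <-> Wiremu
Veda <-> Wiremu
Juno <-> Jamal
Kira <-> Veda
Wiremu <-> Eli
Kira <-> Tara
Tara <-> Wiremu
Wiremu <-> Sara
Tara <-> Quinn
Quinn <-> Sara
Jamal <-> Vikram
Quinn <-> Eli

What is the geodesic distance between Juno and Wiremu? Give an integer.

One shortest route is Juno – Quinn – Wiremu, which uses 2 edges, and Juno and Wiremu are not directly tied, so nothing shorter exists. So d(Juno,Wiremu) = 2.

2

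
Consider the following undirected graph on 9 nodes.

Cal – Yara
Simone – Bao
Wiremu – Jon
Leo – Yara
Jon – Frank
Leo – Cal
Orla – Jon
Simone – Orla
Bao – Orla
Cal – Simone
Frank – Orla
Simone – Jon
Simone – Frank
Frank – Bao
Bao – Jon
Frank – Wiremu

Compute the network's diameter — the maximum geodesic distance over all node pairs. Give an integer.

4

Eccentricity of each node (its greatest distance to any other): Bao:3, Cal:3, Frank:3, Jon:3, Leo:4, Orla:3, Simone:2, Wiremu:4, Yara:4.
The maximum eccentricity is 4, realized for instance by the pair Yara–Wiremu via Yara – Cal – Simone – Frank – Wiremu. So the diameter is 4.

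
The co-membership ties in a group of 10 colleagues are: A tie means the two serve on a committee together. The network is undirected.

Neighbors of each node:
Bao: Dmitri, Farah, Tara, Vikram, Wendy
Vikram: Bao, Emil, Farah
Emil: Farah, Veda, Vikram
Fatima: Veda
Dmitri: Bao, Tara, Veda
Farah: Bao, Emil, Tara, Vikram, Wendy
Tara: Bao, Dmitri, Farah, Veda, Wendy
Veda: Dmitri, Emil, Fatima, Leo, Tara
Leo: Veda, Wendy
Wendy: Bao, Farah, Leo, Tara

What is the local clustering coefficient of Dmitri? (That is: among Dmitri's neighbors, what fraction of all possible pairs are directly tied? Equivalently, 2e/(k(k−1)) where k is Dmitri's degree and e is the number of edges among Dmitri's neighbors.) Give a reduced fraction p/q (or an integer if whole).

2/3

Dmitri's neighbors: Bao, Tara, and Veda (k = 3).
Possible neighbor pairs: C(3,2) = 3. Edges among them: Bao–Tara, Tara–Veda → e = 2.
Clustering(Dmitri) = 2/3.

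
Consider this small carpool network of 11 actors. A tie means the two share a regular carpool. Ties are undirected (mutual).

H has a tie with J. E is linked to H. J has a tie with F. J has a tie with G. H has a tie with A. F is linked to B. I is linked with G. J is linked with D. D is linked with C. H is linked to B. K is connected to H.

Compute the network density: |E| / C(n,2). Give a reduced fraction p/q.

1/5

There are 11 edges and 11 nodes, so the maximum possible is C(11,2) = 55.
Density = 11/55 = 1/5.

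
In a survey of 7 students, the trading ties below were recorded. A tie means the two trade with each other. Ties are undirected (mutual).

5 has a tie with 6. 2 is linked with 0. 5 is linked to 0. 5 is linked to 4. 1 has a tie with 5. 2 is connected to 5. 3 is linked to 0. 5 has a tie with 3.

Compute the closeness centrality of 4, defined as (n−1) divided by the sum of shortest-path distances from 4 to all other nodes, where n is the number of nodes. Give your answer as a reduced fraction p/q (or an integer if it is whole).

6/11

Distances from 4: 0:2, 1:2, 2:2, 3:2, 5:1, 6:2. Sum = 11.
n = 7, so closeness = 6/11.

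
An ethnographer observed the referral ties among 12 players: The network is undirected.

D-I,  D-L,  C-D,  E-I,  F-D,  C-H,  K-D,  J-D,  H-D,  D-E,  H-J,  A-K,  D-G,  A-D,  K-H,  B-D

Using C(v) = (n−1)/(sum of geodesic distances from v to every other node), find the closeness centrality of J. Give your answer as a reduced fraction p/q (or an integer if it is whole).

Distances from J: A:2, B:2, C:2, D:1, E:2, F:2, G:2, H:1, I:2, K:2, L:2. Sum = 20.
n = 12, so closeness = 11/20.

11/20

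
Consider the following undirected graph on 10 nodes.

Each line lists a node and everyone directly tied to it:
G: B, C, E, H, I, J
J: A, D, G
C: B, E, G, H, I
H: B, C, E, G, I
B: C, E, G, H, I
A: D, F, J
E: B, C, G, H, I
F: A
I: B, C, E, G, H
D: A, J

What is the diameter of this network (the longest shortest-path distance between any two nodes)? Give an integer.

4

Eccentricity of each node (its greatest distance to any other): A:3, B:4, C:4, D:3, E:4, F:4, G:3, H:4, I:4, J:2.
The maximum eccentricity is 4, realized for instance by the pair F–B via F – A – J – G – B. So the diameter is 4.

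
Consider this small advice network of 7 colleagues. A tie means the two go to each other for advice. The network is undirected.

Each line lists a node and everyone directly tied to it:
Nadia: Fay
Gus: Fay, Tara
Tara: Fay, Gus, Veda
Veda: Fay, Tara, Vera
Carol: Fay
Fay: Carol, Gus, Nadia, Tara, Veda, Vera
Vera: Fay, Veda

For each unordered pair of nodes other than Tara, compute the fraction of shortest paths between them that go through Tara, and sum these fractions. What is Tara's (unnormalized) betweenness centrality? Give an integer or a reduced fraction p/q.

1/2

Pairs whose geodesics pass through Tara — Gus–Veda: 1/2.
All other pairs contribute 0.
Summing the contributions gives betweenness(Tara) = 1/2.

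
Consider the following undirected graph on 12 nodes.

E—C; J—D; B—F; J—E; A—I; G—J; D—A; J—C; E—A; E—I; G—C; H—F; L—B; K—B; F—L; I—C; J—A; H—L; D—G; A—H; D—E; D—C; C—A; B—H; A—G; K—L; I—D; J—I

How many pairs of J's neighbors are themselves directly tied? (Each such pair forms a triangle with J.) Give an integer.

13

J's neighbors: A, C, D, E, G, and I.
Neighbor pairs that are themselves tied: J–A–C; J–A–D; J–A–E; J–A–G; J–A–I; J–C–D; J–C–E; J–C–G; J–C–I; J–D–E; J–D–G; J–D–I; J–E–I. Each forms one triangle with J, for 13 in total.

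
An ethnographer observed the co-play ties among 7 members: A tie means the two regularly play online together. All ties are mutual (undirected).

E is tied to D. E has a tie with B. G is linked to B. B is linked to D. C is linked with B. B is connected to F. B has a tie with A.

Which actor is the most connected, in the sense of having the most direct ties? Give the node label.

Degrees — A:1, B:6, C:1, D:2, E:2, F:1, G:1.
The maximum is 6, attained only by B.

B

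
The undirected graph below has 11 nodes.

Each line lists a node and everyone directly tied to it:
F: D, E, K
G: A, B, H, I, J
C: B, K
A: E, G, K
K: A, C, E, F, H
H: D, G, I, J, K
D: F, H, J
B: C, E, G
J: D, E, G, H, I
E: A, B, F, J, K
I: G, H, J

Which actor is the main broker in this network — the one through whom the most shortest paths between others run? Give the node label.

Unnormalized betweenness of each node: A:47/42, B:125/42, C:1/2, D:25/14, E:547/84, F:25/12, G:79/12, H:257/42, I:0, J:104/21, K:703/84.
K has the largest value, 703/84, making it the main broker — the node through which the most shortest paths run.

K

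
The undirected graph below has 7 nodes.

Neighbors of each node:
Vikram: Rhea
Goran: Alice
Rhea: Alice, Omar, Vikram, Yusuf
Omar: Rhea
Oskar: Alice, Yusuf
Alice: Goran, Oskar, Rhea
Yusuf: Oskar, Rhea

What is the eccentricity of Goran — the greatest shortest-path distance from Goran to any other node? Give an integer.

Distances from Goran: Alice:1, Omar:3, Oskar:2, Rhea:2, Vikram:3, Yusuf:3.
The largest is 3 (to Yusuf, Vikram, and Omar), so the eccentricity of Goran is 3.

3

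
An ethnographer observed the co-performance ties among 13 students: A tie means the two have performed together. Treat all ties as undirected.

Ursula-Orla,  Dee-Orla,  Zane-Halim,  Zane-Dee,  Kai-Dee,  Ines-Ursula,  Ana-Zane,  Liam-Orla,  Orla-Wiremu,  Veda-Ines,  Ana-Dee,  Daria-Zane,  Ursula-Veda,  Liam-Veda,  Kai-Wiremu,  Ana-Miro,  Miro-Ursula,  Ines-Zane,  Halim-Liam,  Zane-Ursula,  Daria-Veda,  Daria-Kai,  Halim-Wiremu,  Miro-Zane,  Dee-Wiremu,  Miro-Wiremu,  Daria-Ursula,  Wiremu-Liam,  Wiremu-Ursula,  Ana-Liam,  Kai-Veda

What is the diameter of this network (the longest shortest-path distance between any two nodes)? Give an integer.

2

Eccentricity of each node (its greatest distance to any other): Ana:2, Daria:2, Dee:2, Halim:2, Ines:2, Kai:2, Liam:2, Miro:2, Orla:2, Ursula:2, Veda:2, Wiremu:2, Zane:2.
The maximum eccentricity is 2, realized for instance by the pair Daria–Halim via Daria – Zane – Halim. So the diameter is 2.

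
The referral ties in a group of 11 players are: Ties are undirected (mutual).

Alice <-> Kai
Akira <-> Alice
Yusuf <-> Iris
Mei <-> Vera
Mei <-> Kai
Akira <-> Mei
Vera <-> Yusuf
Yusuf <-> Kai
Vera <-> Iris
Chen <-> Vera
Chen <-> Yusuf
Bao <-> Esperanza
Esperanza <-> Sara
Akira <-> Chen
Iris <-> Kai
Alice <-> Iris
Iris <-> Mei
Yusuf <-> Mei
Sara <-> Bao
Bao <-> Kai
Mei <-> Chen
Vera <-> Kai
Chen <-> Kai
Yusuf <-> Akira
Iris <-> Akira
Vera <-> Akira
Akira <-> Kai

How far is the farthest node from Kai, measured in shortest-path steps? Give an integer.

Distances from Kai: Akira:1, Alice:1, Bao:1, Chen:1, Esperanza:2, Iris:1, Mei:1, Sara:2, Vera:1, Yusuf:1.
The largest is 2 (to Sara and Esperanza), so the eccentricity of Kai is 2.

2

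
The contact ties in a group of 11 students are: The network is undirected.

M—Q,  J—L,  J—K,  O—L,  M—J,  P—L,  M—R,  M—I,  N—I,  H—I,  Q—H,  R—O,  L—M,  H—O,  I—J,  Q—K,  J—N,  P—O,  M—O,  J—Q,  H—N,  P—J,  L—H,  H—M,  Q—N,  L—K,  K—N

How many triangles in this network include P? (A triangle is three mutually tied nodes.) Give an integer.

2

P's neighbors: J, L, and O.
Neighbor pairs that are themselves tied: P–J–L; P–L–O. Each forms one triangle with P, for 2 in total.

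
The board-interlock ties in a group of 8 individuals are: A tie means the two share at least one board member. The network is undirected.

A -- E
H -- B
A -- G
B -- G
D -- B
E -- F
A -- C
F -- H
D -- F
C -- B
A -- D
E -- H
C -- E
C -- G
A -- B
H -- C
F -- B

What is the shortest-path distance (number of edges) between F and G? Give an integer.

2

One shortest route is F – B – G, which uses 2 edges, and F and G are not directly tied, so nothing shorter exists. So d(F,G) = 2.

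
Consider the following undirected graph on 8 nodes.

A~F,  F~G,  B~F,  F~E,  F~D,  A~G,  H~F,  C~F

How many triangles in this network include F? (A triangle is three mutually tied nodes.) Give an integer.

1

F's neighbors: A, B, C, D, E, G, and H.
Neighbor pairs that are themselves tied: F–A–G. Each forms one triangle with F, for 1 in total.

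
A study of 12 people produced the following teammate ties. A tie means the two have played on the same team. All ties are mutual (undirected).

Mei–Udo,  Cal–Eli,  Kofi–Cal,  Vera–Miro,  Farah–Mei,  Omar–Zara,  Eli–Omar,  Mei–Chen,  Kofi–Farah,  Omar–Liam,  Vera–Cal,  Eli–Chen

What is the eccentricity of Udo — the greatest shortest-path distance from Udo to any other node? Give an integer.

Distances from Udo: Cal:4, Chen:2, Eli:3, Farah:2, Kofi:3, Liam:5, Mei:1, Miro:6, Omar:4, Vera:5, Zara:5.
The largest is 6 (to Miro), so the eccentricity of Udo is 6.

6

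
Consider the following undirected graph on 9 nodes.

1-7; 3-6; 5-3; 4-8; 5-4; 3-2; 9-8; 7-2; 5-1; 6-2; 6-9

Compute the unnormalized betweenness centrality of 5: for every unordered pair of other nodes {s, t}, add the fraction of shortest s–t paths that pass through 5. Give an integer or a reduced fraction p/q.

Pairs whose geodesics pass through 5 — 8–3: 1/2; 8–7: 1/2; 8–1: 1; 9–1: 2/3; 6–1: 1/2; 6–4: 1/2; 3–1: 1; 3–4: 1; 2–4: 1; 7–4: 1; 1–4: 1.
All other pairs contribute 0.
Summing the contributions gives betweenness(5) = 26/3.

26/3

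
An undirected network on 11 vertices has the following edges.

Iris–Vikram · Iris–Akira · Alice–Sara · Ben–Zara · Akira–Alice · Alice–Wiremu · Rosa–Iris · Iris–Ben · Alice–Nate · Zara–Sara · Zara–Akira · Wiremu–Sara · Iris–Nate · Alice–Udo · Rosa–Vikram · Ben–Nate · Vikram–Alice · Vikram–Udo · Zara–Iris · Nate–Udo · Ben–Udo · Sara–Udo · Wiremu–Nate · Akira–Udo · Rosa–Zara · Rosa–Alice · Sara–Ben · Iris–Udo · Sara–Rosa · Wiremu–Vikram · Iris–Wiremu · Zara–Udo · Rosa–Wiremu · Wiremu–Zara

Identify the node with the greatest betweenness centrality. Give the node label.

Unnormalized betweenness of each node: Akira:11/30, Alice:187/60, Ben:7/10, Iris:21/5, Nate:11/12, Rosa:16/15, Sara:89/60, Udo:239/60, Vikram:8/15, Wiremu:43/20, Zara:149/60.
Iris has the largest value, 21/5, making it the main broker — the node through which the most shortest paths run.

Iris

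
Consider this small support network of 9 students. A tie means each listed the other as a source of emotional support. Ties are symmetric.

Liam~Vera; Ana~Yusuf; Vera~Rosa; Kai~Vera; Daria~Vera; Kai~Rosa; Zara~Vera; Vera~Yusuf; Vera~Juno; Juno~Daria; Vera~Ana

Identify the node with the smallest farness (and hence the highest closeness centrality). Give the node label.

Farness (sum of distances to all others) for each node — Ana:14, Daria:14, Juno:14, Kai:14, Liam:15, Rosa:14, Vera:8, Yusuf:14, Zara:15.
The smallest farness is 8, for Vera, so Vera has the highest closeness.

Vera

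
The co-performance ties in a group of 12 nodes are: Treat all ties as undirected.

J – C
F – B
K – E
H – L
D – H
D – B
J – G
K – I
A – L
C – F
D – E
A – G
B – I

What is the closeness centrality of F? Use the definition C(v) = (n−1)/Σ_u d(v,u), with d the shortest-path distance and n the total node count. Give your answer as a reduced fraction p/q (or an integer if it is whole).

11/28

Distances from F: A:4, B:1, C:1, D:2, E:3, G:3, H:3, I:2, J:2, K:3, L:4. Sum = 28.
n = 12, so closeness = 11/28.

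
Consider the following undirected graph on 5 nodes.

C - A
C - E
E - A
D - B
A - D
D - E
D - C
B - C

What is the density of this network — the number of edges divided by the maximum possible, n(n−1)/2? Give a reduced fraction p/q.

There are 8 edges and 5 nodes, so the maximum possible is C(5,2) = 10.
Density = 8/10 = 4/5.

4/5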